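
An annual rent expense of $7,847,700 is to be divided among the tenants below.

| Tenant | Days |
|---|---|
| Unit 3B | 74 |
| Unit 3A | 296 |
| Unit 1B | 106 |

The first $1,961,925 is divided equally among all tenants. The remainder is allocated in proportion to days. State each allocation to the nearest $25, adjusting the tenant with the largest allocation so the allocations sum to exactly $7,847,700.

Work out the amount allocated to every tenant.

Unit 3B: $1,569,000 | Unit 3A: $4,314,025 | Unit 1B: $1,964,675

$1,961,925 shared equally gives $653,975 per tenant.
Remainder $5,885,775 by days (total 476): Unit 3B 915,015.44 → $915,025; Unit 3A 3,660,061.76 → $3,660,050; Unit 1B 1,310,697.79 → $1,310,700.
Totals: Unit 3B $653,975 + $915,025 = $1,569,000; Unit 3A $653,975 + $3,660,050 = $4,314,025; Unit 1B $653,975 + $1,310,700 = $1,964,675.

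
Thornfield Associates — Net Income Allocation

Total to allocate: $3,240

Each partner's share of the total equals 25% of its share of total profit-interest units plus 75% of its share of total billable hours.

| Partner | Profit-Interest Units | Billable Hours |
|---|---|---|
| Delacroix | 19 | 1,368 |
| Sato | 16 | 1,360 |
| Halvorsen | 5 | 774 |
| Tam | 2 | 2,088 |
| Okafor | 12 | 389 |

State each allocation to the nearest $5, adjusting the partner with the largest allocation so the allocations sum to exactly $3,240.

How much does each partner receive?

Profit-interest units total 54; billable hours total 5,979.
Blended shares (25% profit-interest units + 75% billable hours): Delacroix 0.2596; Sato 0.2447; Halvorsen 0.1202; Tam 0.2712; Okafor 0.1044.
Pro-rata amounts: Delacroix 840.99; Sato 792.73; Halvorsen 389.57; Tam 878.61; Okafor 338.10.
Rounded to nearest $5: Delacroix $840; Sato $795; Halvorsen $390; Tam $880; Okafor $340. Sum = $3,245.
Difference $3,240 − $3,245 = −$5 applied to largest allocation (Tam): Tam becomes $875.

Delacroix: $840 · Sato: $795 · Halvorsen: $390 · Tam: $875 · Okafor: $340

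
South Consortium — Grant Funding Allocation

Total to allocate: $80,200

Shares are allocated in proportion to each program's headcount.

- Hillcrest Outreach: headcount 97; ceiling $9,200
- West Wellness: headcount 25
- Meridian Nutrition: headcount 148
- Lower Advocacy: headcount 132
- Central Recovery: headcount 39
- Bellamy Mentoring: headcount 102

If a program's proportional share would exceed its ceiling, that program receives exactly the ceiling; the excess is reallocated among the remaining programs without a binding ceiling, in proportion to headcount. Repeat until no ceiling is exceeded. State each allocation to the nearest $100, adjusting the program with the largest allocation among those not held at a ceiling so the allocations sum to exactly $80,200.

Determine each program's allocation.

Sum of headcount: 543.
Proportional shares (ignoring caps): Hillcrest Outreach 14,326.70; West Wellness 3,692.45; Meridian Nutrition 21,859.30; Lower Advocacy 19,496.13; Central Recovery 5,760.22; Bellamy Mentoring 15,065.19.
Capped: Hillcrest Outreach ($9,200); remaining pool $71,000 reallocated over remaining headcount 446.
Redistributed shares: West Wellness 3,979.82 → $4,000; Meridian Nutrition 23,560.54 → $23,600; Lower Advocacy 21,013.45 → $21,000; Central Recovery 6,208.52 → $6,200; Bellamy Mentoring 16,237.67 → $16,200.

Hillcrest Outreach: $9,200 · West Wellness: $4,000 · Meridian Nutrition: $23,600 · Lower Advocacy: $21,000 · Central Recovery: $6,200 · Bellamy Mentoring: $16,200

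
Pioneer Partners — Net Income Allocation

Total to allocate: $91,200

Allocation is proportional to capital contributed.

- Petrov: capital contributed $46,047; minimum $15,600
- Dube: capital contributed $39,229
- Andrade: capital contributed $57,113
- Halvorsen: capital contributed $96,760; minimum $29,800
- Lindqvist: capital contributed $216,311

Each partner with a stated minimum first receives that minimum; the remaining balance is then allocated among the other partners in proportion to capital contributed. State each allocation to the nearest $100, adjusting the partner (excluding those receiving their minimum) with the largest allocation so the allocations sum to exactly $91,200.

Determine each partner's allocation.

Petrov: $15,600 | Dube: $5,700 | Andrade: $8,400 | Halvorsen: $29,800 | Lindqvist: $31,700

Minimums first: Petrov $15,600; Halvorsen $29,800. Remaining pool $45,800.
Remaining pool split over remaining capital contributed 312,653: Dube 5,746.59 → $5,700; Andrade 8,366.39 → $8,400; Lindqvist 31,687.03 → $31,700.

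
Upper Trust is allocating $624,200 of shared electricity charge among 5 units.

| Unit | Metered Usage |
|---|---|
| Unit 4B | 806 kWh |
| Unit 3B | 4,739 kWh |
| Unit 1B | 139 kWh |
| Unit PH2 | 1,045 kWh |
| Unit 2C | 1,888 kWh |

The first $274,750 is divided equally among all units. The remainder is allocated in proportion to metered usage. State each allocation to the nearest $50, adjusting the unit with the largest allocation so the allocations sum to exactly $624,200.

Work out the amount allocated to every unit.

Unit 4B: $87,650; Unit 3B: $247,100; Unit 1B: $60,600; Unit PH2: $97,350; Unit 2C: $131,500

First tranche $274,750 split equally: $54,950 each.
Remainder $349,450 by metered usage (total 8,617): Unit 4B 32,686.17 → $32,700; Unit 3B 192,183.31 → $192,200; Unit 1B 5,636.94 → $5,650; Unit PH2 42,378.47 → $42,400; Unit 2C 76,565.12 → $76,550.
Rounding difference −$50 on remainder applied to Unit 3B.
Totals: Unit 4B $54,950 + $32,700 = $87,650; Unit 3B $54,950 + $192,150 = $247,100; Unit 1B $54,950 + $5,650 = $60,600; Unit PH2 $54,950 + $42,400 = $97,350; Unit 2C $54,950 + $76,550 = $131,500.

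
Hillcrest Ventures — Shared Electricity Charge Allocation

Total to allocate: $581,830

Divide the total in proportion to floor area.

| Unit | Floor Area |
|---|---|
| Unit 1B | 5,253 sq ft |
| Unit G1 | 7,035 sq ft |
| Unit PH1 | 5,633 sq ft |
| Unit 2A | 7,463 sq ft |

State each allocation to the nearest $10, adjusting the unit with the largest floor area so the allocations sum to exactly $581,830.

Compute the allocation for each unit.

Combined floor area = 25,384.
Proportional shares: Unit 1B 5,253/25,384 × $581,830 = 120,404.70; Unit G1 7,035/25,384 × $581,830 = 161,250.16; Unit PH1 5,633/25,384 × $581,830 = 129,114.73; Unit 2A 7,463/25,384 × $581,830 = 171,060.40.
At nearest $10: Unit 1B $120,400; Unit G1 $161,250; Unit PH1 $129,110; Unit 2A $171,060. Sum = $581,820.
Difference $581,830 − $581,820 = +$10 applied to largest floor area (Unit 2A): Unit 2A becomes $171,070.

Unit 1B: $120,400; Unit G1: $161,250; Unit PH1: $129,110; Unit 2A: $171,070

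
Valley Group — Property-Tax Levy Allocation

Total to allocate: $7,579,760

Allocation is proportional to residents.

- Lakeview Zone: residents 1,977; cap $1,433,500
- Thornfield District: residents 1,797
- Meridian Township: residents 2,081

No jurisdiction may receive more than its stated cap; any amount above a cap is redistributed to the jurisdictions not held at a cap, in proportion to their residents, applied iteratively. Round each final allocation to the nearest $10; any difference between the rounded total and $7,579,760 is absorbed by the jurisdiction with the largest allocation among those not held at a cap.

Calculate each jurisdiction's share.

Lakeview Zone: $1,433,500; Thornfield District: $2,848,070; Meridian Township: $3,298,190

Residents total: 5,855.
Unconstrained shares: Lakeview Zone 2,559,382.67; Thornfield District 2,326,358.45; Meridian Township 2,694,018.88.
Capped: Lakeview Zone ($1,433,500); residual $6,146,260 reallocated over remaining residents 3,878.
Shares after redistribution: Thornfield District 2,848,073.55 → $2,848,070; Meridian Township 3,298,186.45 → $3,298,190.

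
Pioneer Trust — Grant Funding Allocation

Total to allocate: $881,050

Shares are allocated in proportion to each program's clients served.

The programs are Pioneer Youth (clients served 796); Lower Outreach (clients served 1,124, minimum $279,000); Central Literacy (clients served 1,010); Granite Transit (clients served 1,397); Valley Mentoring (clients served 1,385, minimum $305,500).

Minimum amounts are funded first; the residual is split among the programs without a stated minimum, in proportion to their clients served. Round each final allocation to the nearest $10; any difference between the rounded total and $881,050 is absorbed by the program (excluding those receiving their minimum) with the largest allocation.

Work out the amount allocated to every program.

Pioneer Youth: $73,700 | Lower Outreach: $279,000 | Central Literacy: $93,510 | Granite Transit: $129,340 | Valley Mentoring: $305,500

Minimums first: Lower Outreach $279,000; Valley Mentoring $305,500. Residual $296,550.
Residual split over remaining clients served 3,203: Pioneer Youth 73,697.72 → $73,700; Central Literacy 93,510.93 → $93,510; Granite Transit 129,341.35 → $129,340.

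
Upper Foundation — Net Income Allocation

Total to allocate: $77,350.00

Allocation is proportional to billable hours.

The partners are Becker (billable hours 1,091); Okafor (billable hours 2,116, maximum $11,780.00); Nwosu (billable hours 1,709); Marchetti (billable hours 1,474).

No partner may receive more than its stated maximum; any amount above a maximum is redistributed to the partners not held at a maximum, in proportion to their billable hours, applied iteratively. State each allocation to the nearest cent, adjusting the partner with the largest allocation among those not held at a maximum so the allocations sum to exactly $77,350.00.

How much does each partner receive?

Billable hours total: 6,390.
Proportional shares (ignoring caps): Becker 13,206.3928; Okafor 25,613.8654; Nwosu 20,687.1909; Marchetti 17,842.5509.
Cap binds for Okafor ($11,780.00); balance $65,570.00 reallocated over remaining billable hours 4,274.
Remaining shares: Becker 16,737.6860 → $16,737.69; Nwosu 26,218.79504 → $26,218.80; Marchetti 22,613.5190 → $22,613.52.
Rounding difference −$0.01 applied to Nwosu → $26,218.79.

Becker: $16,737.69; Okafor: $11,780.00; Nwosu: $26,218.79; Marchetti: $22,613.52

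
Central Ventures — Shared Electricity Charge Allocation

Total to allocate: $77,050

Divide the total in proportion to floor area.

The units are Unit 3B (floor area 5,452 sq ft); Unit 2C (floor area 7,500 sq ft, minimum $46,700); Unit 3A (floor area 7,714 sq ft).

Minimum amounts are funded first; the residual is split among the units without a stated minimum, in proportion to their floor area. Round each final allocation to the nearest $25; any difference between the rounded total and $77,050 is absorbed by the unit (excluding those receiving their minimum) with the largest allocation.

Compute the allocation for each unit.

Unit 3B: $12,575; Unit 2C: $46,700; Unit 3A: $17,775

Guaranteed amounts: Unit 2C $46,700. Residual $30,350.
Residual split over remaining floor area 13,166: Unit 3B 12,567.84 → $12,575; Unit 3A 17,782.16 → $17,775.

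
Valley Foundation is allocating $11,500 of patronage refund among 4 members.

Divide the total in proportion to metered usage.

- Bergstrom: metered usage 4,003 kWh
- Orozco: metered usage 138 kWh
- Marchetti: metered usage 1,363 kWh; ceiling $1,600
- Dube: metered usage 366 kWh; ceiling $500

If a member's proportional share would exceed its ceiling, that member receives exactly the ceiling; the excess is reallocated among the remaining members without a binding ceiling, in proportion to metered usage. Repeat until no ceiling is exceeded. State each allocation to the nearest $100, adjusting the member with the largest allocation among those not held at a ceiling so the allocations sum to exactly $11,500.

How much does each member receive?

Total metered usage = 5,870.
Proportional shares (ignoring caps): Bergstrom 7,842.33; Orozco 270.36; Marchetti 2,670.27; Dube 717.04.
Held at cap: Marchetti ($1,600), Dube ($500); remaining pool $9,400 reallocated over remaining metered usage 4,141.
Redistributed shares: Bergstrom 9,086.74 → $9,100; Orozco 313.26 → $300.

Bergstrom: $9,100 · Orozco: $300 · Marchetti: $1,600 · Dube: $500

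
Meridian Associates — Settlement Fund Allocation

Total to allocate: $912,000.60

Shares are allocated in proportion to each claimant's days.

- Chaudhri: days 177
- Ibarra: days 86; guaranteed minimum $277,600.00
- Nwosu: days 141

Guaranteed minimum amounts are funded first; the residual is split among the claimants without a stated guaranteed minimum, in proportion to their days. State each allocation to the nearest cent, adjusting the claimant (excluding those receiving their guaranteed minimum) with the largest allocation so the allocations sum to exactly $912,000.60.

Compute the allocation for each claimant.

Chaudhri: $353,109.77 | Ibarra: $277,600.00 | Nwosu: $281,290.83

Fund the minimums — Ibarra $277,600.00. Remaining pool $634,400.60.
Remaining pool split over remaining days 318: Chaudhri 353,109.7679 → $353,109.77; Nwosu 281,290.8321 → $281,290.83.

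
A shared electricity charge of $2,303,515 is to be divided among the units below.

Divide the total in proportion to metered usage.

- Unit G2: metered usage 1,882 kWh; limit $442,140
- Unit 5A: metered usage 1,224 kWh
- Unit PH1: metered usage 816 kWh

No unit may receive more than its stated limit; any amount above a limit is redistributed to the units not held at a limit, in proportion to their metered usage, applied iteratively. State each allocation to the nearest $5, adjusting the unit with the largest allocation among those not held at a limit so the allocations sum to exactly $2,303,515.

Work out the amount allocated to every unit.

Unit G2: $442,140; Unit 5A: $1,116,825; Unit PH1: $744,550

Sum of metered usage: 3,922.
Pro-rata shares before constraints: Unit G2 1,105,358.29; Unit 5A 718,894.02; Unit PH1 479,262.68.
Capped: Unit G2 ($442,140); remaining pool $1,861,375 reallocated over remaining metered usage 2,040.
Remaining shares: Unit 5A 1,116,825.00 → $1,116,825; Unit PH1 744,550.00 → $744,550.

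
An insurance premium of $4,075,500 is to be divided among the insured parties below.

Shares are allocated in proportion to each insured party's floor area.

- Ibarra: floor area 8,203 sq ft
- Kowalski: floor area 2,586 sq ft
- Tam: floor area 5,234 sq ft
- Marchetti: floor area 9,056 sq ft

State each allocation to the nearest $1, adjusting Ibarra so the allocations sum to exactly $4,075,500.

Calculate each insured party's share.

Ibarra: $1,333,040 · Kowalski: $420,242 · Tam: $850,559 · Marchetti: $1,471,659

Floor area total: 25,079.
Pro-rata amounts: Ibarra 8,203/25,079 × $4,075,500 = 1,333,040.65; Kowalski 2,586/25,079 × $4,075,500 = 420,241.76; Tam 5,234/25,079 × $4,075,500 = 850,558.91; Marchetti 9,056/25,079 × $4,075,500 = 1,471,658.68.
After rounding ($1): Ibarra $1,333,041; Kowalski $420,242; Tam $850,559; Marchetti $1,471,659. Sum = $4,075,501.
Difference $4,075,500 − $4,075,501 = −$1 applied to Ibarra: Ibarra becomes $1,333,040.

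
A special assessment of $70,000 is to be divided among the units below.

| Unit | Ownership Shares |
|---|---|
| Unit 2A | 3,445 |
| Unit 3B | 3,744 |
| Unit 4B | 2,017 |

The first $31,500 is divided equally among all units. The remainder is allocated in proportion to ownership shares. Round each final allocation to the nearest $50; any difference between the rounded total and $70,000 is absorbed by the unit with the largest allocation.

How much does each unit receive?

Unit 2A: $24,900 | Unit 3B: $26,150 | Unit 4B: $18,950

$31,500 shared equally gives $10,500 per unit.
Remainder $38,500 by ownership shares (total 9,206): Unit 2A 14,407.18 → $14,400; Unit 3B 15,657.61 → $15,650; Unit 4B 8,435.21 → $8,450.
Totals: Unit 2A $10,500 + $14,400 = $24,900; Unit 3B $10,500 + $15,650 = $26,150; Unit 4B $10,500 + $8,450 = $18,950.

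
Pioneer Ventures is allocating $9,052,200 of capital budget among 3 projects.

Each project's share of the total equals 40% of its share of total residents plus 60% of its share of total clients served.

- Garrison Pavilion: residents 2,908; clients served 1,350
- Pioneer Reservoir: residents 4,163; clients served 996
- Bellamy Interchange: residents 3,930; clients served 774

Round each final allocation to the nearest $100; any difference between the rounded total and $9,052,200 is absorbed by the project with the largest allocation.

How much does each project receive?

Totals — residents 11,001, clients served 3,120.
Combined weights (40% residents + 60% clients served): Garrison Pavilion 0.3654; Pioneer Reservoir 0.3429; Bellamy Interchange 0.2917.
Pro-rata amounts: Garrison Pavilion 3,307,232.38; Pioneer Reservoir 3,104,058.39; Bellamy Interchange 2,640,909.23.
At nearest $100: Garrison Pavilion $3,307,200; Pioneer Reservoir $3,104,100; Bellamy Interchange $2,640,900. Sum = $9,052,200.
No rounding difference to absorb.

Garrison Pavilion: $3,307,200 · Pioneer Reservoir: $3,104,100 · Bellamy Interchange: $2,640,900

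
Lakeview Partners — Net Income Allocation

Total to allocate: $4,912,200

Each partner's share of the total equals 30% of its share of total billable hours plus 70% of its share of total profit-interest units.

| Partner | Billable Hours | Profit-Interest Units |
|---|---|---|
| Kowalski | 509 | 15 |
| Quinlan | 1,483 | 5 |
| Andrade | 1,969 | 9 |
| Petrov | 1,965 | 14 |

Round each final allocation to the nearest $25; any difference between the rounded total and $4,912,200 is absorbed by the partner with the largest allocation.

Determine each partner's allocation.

Billable hours total 5,926; profit-interest units total 43.
Combined weights (30% billable hours + 70% profit-interest units): Kowalski 0.2700; Quinlan 0.1565; Andrade 0.2462; Petrov 0.3274.
Proportional shares: Kowalski 1,326,067.30; Quinlan 768,618.25; Andrade 1,209,339.46; Petrov 1,608,174.99.
Rounded to nearest $25: Kowalski $1,326,075; Quinlan $768,625; Andrade $1,209,350; Petrov $1,608,175. Sum = $4,912,225.
Difference $4,912,200 − $4,912,225 = −$25 applied to largest allocation (Petrov): Petrov becomes $1,608,150.

Kowalski: $1,326,075 · Quinlan: $768,625 · Andrade: $1,209,350 · Petrov: $1,608,150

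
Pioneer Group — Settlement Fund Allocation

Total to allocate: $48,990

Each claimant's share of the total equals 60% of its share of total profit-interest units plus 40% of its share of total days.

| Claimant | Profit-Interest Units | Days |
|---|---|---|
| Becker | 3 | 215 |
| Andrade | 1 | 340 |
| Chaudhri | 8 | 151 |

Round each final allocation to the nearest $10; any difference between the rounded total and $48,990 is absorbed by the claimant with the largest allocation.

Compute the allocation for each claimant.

Becker: $13,320; Andrade: $11,890; Chaudhri: $23,780

Profit-interest units total 12; days total 706.
Composite weights (60% profit-interest units + 40% days): Becker 0.2718; Andrade 0.2426; Chaudhri 0.4856.
Unrounded shares: Becker 13,316.12; Andrade 11,886.67; Chaudhri 23,787.21.
At nearest $10: Becker $13,320; Andrade $11,890; Chaudhri $23,790. Sum = $49,000.
Difference $48,990 − $49,000 = −$10 applied to largest allocation (Chaudhri): Chaudhri becomes $23,780.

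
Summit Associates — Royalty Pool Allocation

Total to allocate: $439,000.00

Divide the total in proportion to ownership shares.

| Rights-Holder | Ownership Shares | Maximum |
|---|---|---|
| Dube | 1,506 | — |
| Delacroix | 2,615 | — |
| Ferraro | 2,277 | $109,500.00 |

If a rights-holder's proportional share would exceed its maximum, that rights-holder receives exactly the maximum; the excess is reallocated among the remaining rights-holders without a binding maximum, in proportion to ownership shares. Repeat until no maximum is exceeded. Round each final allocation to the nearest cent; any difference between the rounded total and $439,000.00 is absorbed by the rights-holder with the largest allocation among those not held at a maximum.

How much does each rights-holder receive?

Total ownership shares = 6,398.
Proportional shares (ignoring caps): Dube 103,334.4795; Delacroix 179,428.7277; Ferraro 156,236.7927.
Held at cap: Ferraro ($109,500.00); remaining pool $329,500.00 reallocated over remaining ownership shares 4,121.
Shares after redistribution: Dube 120,414.2198 → $120,414.22; Delacroix 209,085.7802 → $209,085.78.

Dube: $120,414.22; Delacroix: $209,085.78; Ferraro: $109,500.00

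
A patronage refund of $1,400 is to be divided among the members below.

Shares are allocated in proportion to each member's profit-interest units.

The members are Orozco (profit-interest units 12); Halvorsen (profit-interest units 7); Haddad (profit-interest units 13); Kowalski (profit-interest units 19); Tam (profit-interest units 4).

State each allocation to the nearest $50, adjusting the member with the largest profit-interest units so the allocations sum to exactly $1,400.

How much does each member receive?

Orozco: $300 | Halvorsen: $200 | Haddad: $350 | Kowalski: $450 | Tam: $100

Sum of profit-interest units: 55.
Pro-rata amounts: Orozco 12/55 × $1,400 = 305.45; Halvorsen 7/55 × $1,400 = 178.18; Haddad 13/55 × $1,400 = 330.91; Kowalski 19/55 × $1,400 = 483.64; Tam 4/55 × $1,400 = 101.82.
At nearest $50: Orozco $300; Halvorsen $200; Haddad $350; Kowalski $500; Tam $100. Sum = $1,450.
Difference $1,400 − $1,450 = −$50 applied to largest profit-interest units (Kowalski): Kowalski becomes $450.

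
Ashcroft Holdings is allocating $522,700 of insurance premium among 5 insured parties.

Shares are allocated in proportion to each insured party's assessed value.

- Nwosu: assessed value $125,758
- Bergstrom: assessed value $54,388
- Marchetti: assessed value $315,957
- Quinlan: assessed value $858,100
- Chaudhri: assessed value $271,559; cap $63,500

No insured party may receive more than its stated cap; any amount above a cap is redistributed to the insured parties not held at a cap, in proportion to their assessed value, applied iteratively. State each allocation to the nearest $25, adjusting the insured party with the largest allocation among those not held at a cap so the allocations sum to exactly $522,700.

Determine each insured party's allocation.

Nwosu: $42,650 · Bergstrom: $18,450 · Marchetti: $107,150 · Quinlan: $290,950 · Chaudhri: $63,500

Sum of assessed value: 1,625,762.
Pro-rata shares before constraints: Nwosu 40,432.55; Bergstrom 17,486.33; Marchetti 101,583.58; Quinlan 275,888.40; Chaudhri 87,309.14.
Held at cap: Chaudhri ($63,500); balance $459,200 reallocated over remaining assessed value 1,354,203.
Shares after redistribution: Nwosu 42,643.59 → $42,650; Bergstrom 18,442.56 → $18,450; Marchetti 107,138.63 → $107,150; Quinlan 290,975.22 → $290,975.
Rounding difference −$25 applied to Quinlan → $290,950.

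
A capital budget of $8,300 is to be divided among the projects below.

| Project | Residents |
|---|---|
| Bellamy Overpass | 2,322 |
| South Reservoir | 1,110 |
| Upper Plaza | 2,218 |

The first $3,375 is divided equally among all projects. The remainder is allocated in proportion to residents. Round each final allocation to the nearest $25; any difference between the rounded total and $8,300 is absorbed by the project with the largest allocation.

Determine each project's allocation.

Bellamy Overpass: $3,150 · South Reservoir: $2,100 · Upper Plaza: $3,050

Equal tier: $3,375 ÷ 3 = $1,125 apiece.
Remainder $4,925 by residents (total 5,650): Bellamy Overpass 2,024.04 → $2,025; South Reservoir 967.57 → $975; Upper Plaza 1,933.39 → $1,925.
Totals: Bellamy Overpass $1,125 + $2,025 = $3,150; South Reservoir $1,125 + $975 = $2,100; Upper Plaza $1,125 + $1,925 = $3,050.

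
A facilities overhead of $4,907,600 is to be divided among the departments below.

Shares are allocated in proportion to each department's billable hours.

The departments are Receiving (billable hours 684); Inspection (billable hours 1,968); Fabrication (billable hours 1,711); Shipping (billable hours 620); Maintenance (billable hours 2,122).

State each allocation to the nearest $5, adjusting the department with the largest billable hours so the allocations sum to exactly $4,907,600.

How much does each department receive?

Total billable hours = 684 + 1,968 + 1,711 + 620 + 2,122 = 7,105.
Pro-rata amounts: Receiving 472,455.79; Inspection 1,359,346.49; Fabrication 1,181,830.20; Shipping 428,249.40; Maintenance 1,465,718.11.
At nearest $5: Receiving $472,455; Inspection $1,359,345; Fabrication $1,181,830; Shipping $428,250; Maintenance $1,465,720. Sum = $4,907,600.
Rounded total matches; no reconciliation needed.

Receiving: $472,455 · Inspection: $1,359,345 · Fabrication: $1,181,830 · Shipping: $428,250 · Maintenance: $1,465,720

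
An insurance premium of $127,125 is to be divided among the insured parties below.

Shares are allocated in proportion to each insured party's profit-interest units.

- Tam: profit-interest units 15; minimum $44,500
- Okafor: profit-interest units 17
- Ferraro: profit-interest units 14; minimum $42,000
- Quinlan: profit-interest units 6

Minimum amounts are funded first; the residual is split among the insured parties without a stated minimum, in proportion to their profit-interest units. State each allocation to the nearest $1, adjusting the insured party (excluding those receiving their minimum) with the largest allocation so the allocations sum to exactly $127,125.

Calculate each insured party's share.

Tam: $44,500; Okafor: $30,027; Ferraro: $42,000; Quinlan: $10,598

Fund the minimums — Tam $44,500; Ferraro $42,000. Remaining pool $40,625.
Remaining pool split over remaining profit-interest units 23: Okafor 30,027.17 → $30,027; Quinlan 10,597.83 → $10,598.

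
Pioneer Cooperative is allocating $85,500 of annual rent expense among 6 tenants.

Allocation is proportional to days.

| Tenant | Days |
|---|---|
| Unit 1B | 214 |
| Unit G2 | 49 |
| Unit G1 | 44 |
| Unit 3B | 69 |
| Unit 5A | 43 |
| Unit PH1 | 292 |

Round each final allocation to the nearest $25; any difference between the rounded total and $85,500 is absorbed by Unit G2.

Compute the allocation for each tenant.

Unit 1B: $25,725 | Unit G2: $5,875 | Unit G1: $5,300 | Unit 3B: $8,300 | Unit 5A: $5,175 | Unit PH1: $35,125

Sum of days: 711.
Unrounded shares: Unit 1B 214/711 × $85,500 = 25,734.18; Unit G2 49/711 × $85,500 = 5,892.41; Unit G1 44/711 × $85,500 = 5,291.14; Unit 3B 69/711 × $85,500 = 8,297.47; Unit 5A 43/711 × $85,500 = 5,170.89; Unit PH1 292/711 × $85,500 = 35,113.92.
Rounded to nearest $25: Unit 1B $25,725; Unit G2 $5,900; Unit G1 $5,300; Unit 3B $8,300; Unit 5A $5,175; Unit PH1 $35,125. Sum = $85,525.
Difference $85,500 − $85,525 = −$25 applied to Unit G2: Unit G2 becomes $5,875.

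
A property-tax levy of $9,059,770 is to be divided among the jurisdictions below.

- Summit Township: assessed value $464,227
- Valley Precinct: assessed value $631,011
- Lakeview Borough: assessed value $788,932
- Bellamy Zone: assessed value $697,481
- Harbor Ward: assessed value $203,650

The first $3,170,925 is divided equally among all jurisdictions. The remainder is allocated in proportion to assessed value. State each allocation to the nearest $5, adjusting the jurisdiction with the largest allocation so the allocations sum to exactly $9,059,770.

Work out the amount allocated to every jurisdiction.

$3,170,925 shared equally gives $634,185 per jurisdiction.
Remainder $5,888,845 by assessed value (total 2,785,301): Summit Township 981,495.66 → $981,495; Valley Precinct 1,334,120.07 → $1,334,120; Lakeview Borough 1,668,005.81 → $1,668,005; Bellamy Zone 1,474,654.80 → $1,474,655; Harbor Ward 430,568.65 → $430,570.
Totals: Summit Township $634,185 + $981,495 = $1,615,680; Valley Precinct $634,185 + $1,334,120 = $1,968,305; Lakeview Borough $634,185 + $1,668,005 = $2,302,190; Bellamy Zone $634,185 + $1,474,655 = $2,108,840; Harbor Ward $634,185 + $430,570 = $1,064,755.

Summit Township: $1,615,680; Valley Precinct: $1,968,305; Lakeview Borough: $2,302,190; Bellamy Zone: $2,108,840; Harbor Ward: $1,064,755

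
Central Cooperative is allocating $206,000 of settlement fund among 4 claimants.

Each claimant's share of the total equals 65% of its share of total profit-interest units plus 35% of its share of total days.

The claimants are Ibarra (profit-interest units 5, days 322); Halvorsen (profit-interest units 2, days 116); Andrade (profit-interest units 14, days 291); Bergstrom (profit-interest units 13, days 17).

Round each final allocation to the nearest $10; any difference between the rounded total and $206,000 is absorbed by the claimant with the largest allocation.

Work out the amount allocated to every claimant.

Totals — profit-interest units 34, days 746.
Composite weights (65% profit-interest units + 35% days): Ibarra 0.2467; Halvorsen 0.0927; Andrade 0.4042; Bergstrom 0.2565.
Unrounded shares: Ibarra 50,812.09; Halvorsen 19,087.73; Andrade 83,260.09; Bergstrom 52,840.09.
Rounded to nearest $10: Ibarra $50,810; Halvorsen $19,090; Andrade $83,260; Bergstrom $52,840. Sum = $206,000.
No rounding difference to absorb.

Ibarra: $50,810; Halvorsen: $19,090; Andrade: $83,260; Bergstrom: $52,840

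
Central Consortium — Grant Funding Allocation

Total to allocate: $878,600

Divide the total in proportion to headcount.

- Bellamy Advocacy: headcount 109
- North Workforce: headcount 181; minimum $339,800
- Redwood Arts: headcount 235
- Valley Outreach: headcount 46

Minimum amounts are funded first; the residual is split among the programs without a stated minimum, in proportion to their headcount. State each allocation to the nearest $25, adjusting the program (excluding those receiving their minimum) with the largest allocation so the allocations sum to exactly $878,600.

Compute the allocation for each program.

Minimums first: North Workforce $339,800. Balance $538,800.
Balance split over remaining headcount 390: Bellamy Advocacy 150,587.69 → $150,600; Redwood Arts 324,661.54 → $324,650; Valley Outreach 63,550.77 → $63,550.

Bellamy Advocacy: $150,600 · North Workforce: $339,800 · Redwood Arts: $324,650 · Valley Outreach: $63,550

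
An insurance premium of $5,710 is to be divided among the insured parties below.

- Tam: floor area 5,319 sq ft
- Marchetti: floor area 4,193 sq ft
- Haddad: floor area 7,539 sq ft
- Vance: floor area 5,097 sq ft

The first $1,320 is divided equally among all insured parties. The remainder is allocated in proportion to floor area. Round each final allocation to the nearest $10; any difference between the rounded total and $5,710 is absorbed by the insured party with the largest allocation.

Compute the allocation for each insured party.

Equal tier: $1,320 ÷ 4 = $330 apiece.
Remainder $4,390 by floor area (total 22,148): Tam 1,054.29 → $1,050; Marchetti 831.10 → $830; Haddad 1,494.32 → $1,490; Vance 1,010.29 → $1,010.
Rounding difference +$10 on remainder applied to Haddad.
Totals: Tam $330 + $1,050 = $1,380; Marchetti $330 + $830 = $1,160; Haddad $330 + $1,500 = $1,830; Vance $330 + $1,010 = $1,340.

Tam: $1,380 | Marchetti: $1,160 | Haddad: $1,830 | Vance: $1,340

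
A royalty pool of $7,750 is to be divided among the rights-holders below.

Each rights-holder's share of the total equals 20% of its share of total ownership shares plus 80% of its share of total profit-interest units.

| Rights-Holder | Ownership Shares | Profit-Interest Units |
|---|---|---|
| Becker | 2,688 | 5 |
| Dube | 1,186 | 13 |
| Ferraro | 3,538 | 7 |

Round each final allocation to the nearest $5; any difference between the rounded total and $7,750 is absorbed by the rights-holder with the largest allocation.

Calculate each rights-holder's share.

Becker: $1,800; Dube: $3,475; Ferraro: $2,475

Totals — ownership shares 7,412, profit-interest units 25.
Combined weights (20% ownership shares + 80% profit-interest units): Becker 0.2325; Dube 0.4480; Ferraro 0.3195.
Proportional shares: Becker 1,802.12; Dube 3,472.02; Ferraro 2,475.87.
At nearest $5: Becker $1,800; Dube $3,470; Ferraro $2,475. Sum = $7,745.
Difference $7,750 − $7,745 = +$5 applied to largest allocation (Dube): Dube becomes $3,475.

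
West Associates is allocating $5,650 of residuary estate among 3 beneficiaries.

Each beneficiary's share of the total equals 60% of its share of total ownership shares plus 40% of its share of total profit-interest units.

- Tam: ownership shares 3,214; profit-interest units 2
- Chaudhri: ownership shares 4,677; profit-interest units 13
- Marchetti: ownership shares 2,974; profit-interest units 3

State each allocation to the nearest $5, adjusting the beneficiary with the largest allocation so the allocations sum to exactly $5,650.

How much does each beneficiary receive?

Ownership shares total 10,865; profit-interest units total 18.
Combined weights (60% ownership shares + 40% profit-interest units): Tam 0.2219; Chaudhri 0.5472; Marchetti 0.2309.
Unrounded shares: Tam 1,253.91; Chaudhri 3,091.50; Marchetti 1,304.59.
Rounded to nearest $5: Tam $1,255; Chaudhri $3,090; Marchetti $1,305. Sum = $5,650.
Sum already equals the total — no adjustment.

Tam: $1,255; Chaudhri: $3,090; Marchetti: $1,305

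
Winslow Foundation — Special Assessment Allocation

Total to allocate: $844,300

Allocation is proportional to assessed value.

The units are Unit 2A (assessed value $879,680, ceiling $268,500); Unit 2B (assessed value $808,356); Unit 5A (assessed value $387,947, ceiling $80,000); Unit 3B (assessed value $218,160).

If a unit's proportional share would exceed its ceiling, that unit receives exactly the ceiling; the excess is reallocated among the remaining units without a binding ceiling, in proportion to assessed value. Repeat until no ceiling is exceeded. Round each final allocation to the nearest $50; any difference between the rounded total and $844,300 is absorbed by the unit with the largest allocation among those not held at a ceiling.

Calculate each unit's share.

Sum of assessed value: 2,294,143.
Pro-rata shares before constraints: Unit 2A 323,743.47; Unit 2B 297,494.52; Unit 5A 142,773.86; Unit 3B 80,288.15.
Cap binds for Unit 2A ($268,500), Unit 5A ($80,000); residual $495,800 reallocated over remaining assessed value 1,026,516.
Remaining shares: Unit 2B 390,430.26 → $390,450; Unit 3B 105,369.74 → $105,350.

Unit 2A: $268,500 | Unit 2B: $390,450 | Unit 5A: $80,000 | Unit 3B: $105,350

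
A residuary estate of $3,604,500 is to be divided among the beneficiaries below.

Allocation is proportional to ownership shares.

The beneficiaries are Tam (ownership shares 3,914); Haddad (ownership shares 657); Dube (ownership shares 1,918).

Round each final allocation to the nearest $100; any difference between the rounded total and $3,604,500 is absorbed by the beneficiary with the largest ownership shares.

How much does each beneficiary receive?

Sum of ownership shares: 6,489.
Raw shares: Tam 3,914/6,489 × $3,604,500 = 2,174,142.86; Haddad 657/6,489 × $3,604,500 = 364,949.38; Dube 1,918/6,489 × $3,604,500 = 1,065,407.77.
At nearest $100: Tam $2,174,100; Haddad $364,900; Dube $1,065,400. Sum = $3,604,400.
Difference $3,604,500 − $3,604,400 = +$100 applied to largest ownership shares (Tam): Tam becomes $2,174,200.

Tam: $2,174,200; Haddad: $364,900; Dube: $1,065,400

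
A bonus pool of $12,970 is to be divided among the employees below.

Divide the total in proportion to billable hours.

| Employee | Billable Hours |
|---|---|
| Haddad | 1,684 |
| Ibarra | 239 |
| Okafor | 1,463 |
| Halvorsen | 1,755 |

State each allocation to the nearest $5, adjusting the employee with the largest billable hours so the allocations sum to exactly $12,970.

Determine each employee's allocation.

Haddad: $4,250; Ibarra: $605; Okafor: $3,690; Halvorsen: $4,425

Total billable hours = 5,141.
Raw shares: Haddad 1,684/5,141 × $12,970 = 4,248.49; Ibarra 239/5,141 × $12,970 = 602.96; Okafor 1,463/5,141 × $12,970 = 3,690.94; Halvorsen 1,755/5,141 × $12,970 = 4,427.61.
Rounded to nearest $5: Haddad $4,250; Ibarra $605; Okafor $3,690; Halvorsen $4,430. Sum = $12,975.
Difference $12,970 − $12,975 = −$5 applied to largest billable hours (Halvorsen): Halvorsen becomes $4,425.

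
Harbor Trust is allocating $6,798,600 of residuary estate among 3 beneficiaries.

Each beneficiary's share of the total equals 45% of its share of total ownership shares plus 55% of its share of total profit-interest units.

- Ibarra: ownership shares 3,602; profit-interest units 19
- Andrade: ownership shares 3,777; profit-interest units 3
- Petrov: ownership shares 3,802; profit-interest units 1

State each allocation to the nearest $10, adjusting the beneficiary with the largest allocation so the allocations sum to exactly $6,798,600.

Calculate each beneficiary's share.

Totals — ownership shares 11,181, profit-interest units 23.
Combined weights (45% ownership shares + 55% profit-interest units): Ibarra 0.5993; Andrade 0.2238; Petrov 0.1769.
Pro-rata amounts: Ibarra 4,074,516.35; Andrade 1,521,196.76; Petrov 1,202,886.88.
At nearest $10: Ibarra $4,074,520; Andrade $1,521,200; Petrov $1,202,890. Sum = $6,798,610.
Difference $6,798,600 − $6,798,610 = −$10 applied to largest allocation (Ibarra): Ibarra becomes $4,074,510.

Ibarra: $4,074,510 | Andrade: $1,521,200 | Petrov: $1,202,890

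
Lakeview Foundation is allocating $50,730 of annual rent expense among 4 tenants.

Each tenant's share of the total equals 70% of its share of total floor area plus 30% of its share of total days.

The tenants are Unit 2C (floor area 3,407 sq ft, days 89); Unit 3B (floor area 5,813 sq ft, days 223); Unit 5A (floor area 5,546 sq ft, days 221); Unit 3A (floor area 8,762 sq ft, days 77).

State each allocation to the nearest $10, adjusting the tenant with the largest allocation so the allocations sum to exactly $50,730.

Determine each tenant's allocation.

Unit 2C: $7,360 | Unit 3B: $14,340 | Unit 5A: $13,880 | Unit 3A: $15,150

Totals — floor area 23,528, days 610.
Combined weights (70% floor area + 30% days): Unit 2C 0.1451; Unit 3B 0.2826; Unit 5A 0.2737; Unit 3A 0.2986.
Unrounded shares: Unit 2C 7,362.69; Unit 3B 14,337.27; Unit 5A 13,884.39; Unit 3A 15,145.64.
Rounded to nearest $10: Unit 2C $7,360; Unit 3B $14,340; Unit 5A $13,880; Unit 3A $15,150. Sum = $50,730.
Sum already equals the total — no adjustment.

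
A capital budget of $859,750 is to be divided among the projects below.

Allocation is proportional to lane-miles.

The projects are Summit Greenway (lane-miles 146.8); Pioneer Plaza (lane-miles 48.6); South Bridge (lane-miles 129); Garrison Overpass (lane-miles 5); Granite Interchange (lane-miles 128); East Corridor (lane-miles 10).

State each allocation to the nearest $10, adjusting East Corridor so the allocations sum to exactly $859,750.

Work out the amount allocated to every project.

Lane-miles total: 467.4.
Raw shares: Summit Greenway 146.8/467.4 × $859,750 = 270,028.46; Pioneer Plaza 48.6/467.4 × $859,750 = 89,396.34; South Bridge 129/467.4 × $859,750 = 237,286.59; Garrison Overpass 5/467.4 × $859,750 = 9,197.15; Granite Interchange 128/467.4 × $859,750 = 235,447.15; East Corridor 10/467.4 × $859,750 = 18,394.31.
Rounded to nearest $10: Summit Greenway $270,030; Pioneer Plaza $89,400; South Bridge $237,290; Garrison Overpass $9,200; Granite Interchange $235,450; East Corridor $18,390. Sum = $859,760.
Difference $859,750 − $859,760 = −$10 applied to East Corridor: East Corridor becomes $18,380.

Summit Greenway: $270,030 · Pioneer Plaza: $89,400 · South Bridge: $237,290 · Garrison Overpass: $9,200 · Granite Interchange: $235,450 · East Corridor: $18,380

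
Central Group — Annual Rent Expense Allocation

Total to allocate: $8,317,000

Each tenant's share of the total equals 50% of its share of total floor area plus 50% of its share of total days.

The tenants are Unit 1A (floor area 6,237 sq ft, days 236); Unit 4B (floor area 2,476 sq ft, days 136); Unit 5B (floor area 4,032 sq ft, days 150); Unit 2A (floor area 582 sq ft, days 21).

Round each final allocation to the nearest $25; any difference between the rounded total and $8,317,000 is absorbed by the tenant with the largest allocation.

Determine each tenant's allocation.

Totals — floor area 13,327, days 543.
Composite weights (50% floor area + 50% days): Unit 1A 0.4513; Unit 4B 0.2181; Unit 5B 0.2894; Unit 2A 0.0412.
Pro-rata amounts: Unit 1A 3,753,544.30; Unit 4B 1,814,140.03; Unit 5B 2,406,884.92; Unit 2A 342,430.75.
Rounded to nearest $25: Unit 1A $3,753,550; Unit 4B $1,814,150; Unit 5B $2,406,875; Unit 2A $342,425. Sum = $8,317,000.
No rounding difference to absorb.

Unit 1A: $3,753,550 · Unit 4B: $1,814,150 · Unit 5B: $2,406,875 · Unit 2A: $342,425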